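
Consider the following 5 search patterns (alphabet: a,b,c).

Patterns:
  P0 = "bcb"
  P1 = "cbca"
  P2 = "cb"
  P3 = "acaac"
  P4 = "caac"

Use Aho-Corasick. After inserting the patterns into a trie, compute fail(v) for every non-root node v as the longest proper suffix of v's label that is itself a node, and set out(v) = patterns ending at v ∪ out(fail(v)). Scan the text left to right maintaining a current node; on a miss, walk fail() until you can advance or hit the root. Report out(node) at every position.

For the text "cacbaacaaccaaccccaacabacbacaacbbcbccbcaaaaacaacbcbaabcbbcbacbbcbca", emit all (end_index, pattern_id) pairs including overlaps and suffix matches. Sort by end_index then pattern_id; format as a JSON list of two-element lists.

Build:
Trie (insert patterns):
  n0 'ε': a→8 b→1 c→4
  n1 'b': c→2
  n2 'bc': b→3
  n3 'bcb': ·  ←P0
  n4 'c': a→13 b→5
  n5 'cb': c→6  ←P2
  n6 'cbc': a→7
  n7 'cbca': ·  ←P1
  n8 'a': c→9
  n9 'ac': a→10
  n10 'aca': a→11
  n11 'acaa': c→12
  n12 'acaac': ·  ←P3
  n13 'ca': a→14
  n14 'caa': c→15
  n15 'caac': ·  ←P4

BFS fail/out derivation:
  fail(1) 'b': from fail(0)=0 chase 'b': 0 ⇒ 0;  out=∅∪out(0)=∅
  fail(4) 'c': from fail(0)=0 chase 'c': 0 ⇒ 0;  out=∅∪out(0)=∅
  fail(8) 'a': from fail(0)=0 chase 'a': 0 ⇒ 0;  out=∅∪out(0)=∅
  fail(2) 'bc': from fail(1)=0 chase 'c': 0 ⇒ 4;  out=∅∪out(4)=∅
  fail(5) 'cb': from fail(4)=0 chase 'b': 0 ⇒ 1;  out={2}∪out(1)={2}
  fail(9) 'ac': from fail(8)=0 chase 'c': 0 ⇒ 4;  out=∅∪out(4)=∅
  fail(13) 'ca': from fail(4)=0 chase 'a': 0 ⇒ 8;  out=∅∪out(8)=∅
  fail(3) 'bcb': from fail(2)=4 chase 'b': 4 ⇒ 5;  out={0}∪out(5)={0,2}
  fail(6) 'cbc': from fail(5)=1 chase 'c': 1 ⇒ 2;  out=∅∪out(2)=∅
  fail(10) 'aca': from fail(9)=4 chase 'a': 4 ⇒ 13;  out=∅∪out(13)=∅
  fail(14) 'caa': from fail(13)=8 chase 'a': 8→0 ⇒ 8;  out=∅∪out(8)=∅
  fail(7) 'cbca': from fail(6)=2 chase 'a': 2→4 ⇒ 13;  out={1}∪out(13)={1}
  fail(11) 'acaa': from fail(10)=13 chase 'a': 13 ⇒ 14;  out=∅∪out(14)=∅
  fail(15) 'caac': from fail(14)=8 chase 'c': 8 ⇒ 9;  out={4}∪out(9)={4}
  fail(12) 'acaac': from fail(11)=14 chase 'c': 14 ⇒ 15;  out={3}∪out(15)={3,4}

Scan:
i=0 'c': node 0→4
i=1 'a': node 4→13
i=2 'c': node 13→9 (via fail)
i=3 'b': node 9→5 (via fail)  ** P2@[2:3]
i=4 'a': node 5→8 (via fail)
i=5 'a': node 8→8 (via fail)
i=6 'c': node 8→9
i=7 'a': node 9→10
i=8 'a': node 10→11
i=9 'c': node 11→12  ** P3@[5:9],P4@[6:9]
i=10 'c': node 12→4 (via fail)
i=11 'a': node 4→13
i=12 'a': node 13→14
i=13 'c': node 14→15  ** P4@[10:13]
i=14 'c': node 15→4 (via fail)
i=15 'c': node 4→4 (via fail)
i=16 'c': node 4→4 (via fail)
i=17 'a': node 4→13
i=18 'a': node 13→14
i=19 'c': node 14→15  ** P4@[16:19]
i=20 'a': node 15→10 (via fail)
i=21 'b': node 10→1 (via fail)
i=22 'a': node 1→8 (via fail)
i=23 'c': node 8→9
i=24 'b': node 9→5 (via fail)  ** P2@[23:24]
i=25 'a': node 5→8 (via fail)
i=26 'c': node 8→9
i=27 'a': node 9→10
i=28 'a': node 10→11
i=29 'c': node 11→12  ** P3@[25:29],P4@[26:29]
i=30 'b': node 12→5 (via fail)  ** P2@[29:30]
i=31 'b': node 5→1 (via fail)
i=32 'c': node 1→2
i=33 'b': node 2→3  ** P0@[31:33],P2@[32:33]
i=34 'c': node 3→6 (via fail)
i=35 'c': node 6→4 (via fail)
i=36 'b': node 4→5  ** P2@[35:36]
i=37 'c': node 5→6
i=38 'a': node 6→7  ** P1@[35:38]
i=39 'a': node 7→14 (via fail)
i=40 'a': node 14→8 (via fail)
i=41 'a': node 8→8 (via fail)
i=42 'a': node 8→8 (via fail)
i=43 'c': node 8→9
i=44 'a': node 9→10
i=45 'a': node 10→11
i=46 'c': node 11→12  ** P3@[42:46],P4@[43:46]
i=47 'b': node 12→5 (via fail)  ** P2@[46:47]
i=48 'c': node 5→6
i=49 'b': node 6→3 (via fail)  ** P0@[47:49],P2@[48:49]
i=50 'a': node 3→8 (via fail)
i=51 'a': node 8→8 (via fail)
i=52 'b': node 8→1 (via fail)
i=53 'c': node 1→2
i=54 'b': node 2→3  ** P0@[52:54],P2@[53:54]
i=55 'b': node 3→1 (via fail)
i=56 'c': node 1→2
i=57 'b': node 2→3  ** P0@[55:57],P2@[56:57]
i=58 'a': node 3→8 (via fail)
i=59 'c': node 8→9
i=60 'b': node 9→5 (via fail)  ** P2@[59:60]
i=61 'b': node 5→1 (via fail)
i=62 'c': node 1→2
i=63 'b': node 2→3  ** P0@[61:63],P2@[62:63]
i=64 'c': node 3→6 (via fail)
i=65 'a': node 6→7  ** P1@[62:65]

Result: [[3,2],[9,3],[9,4],[13,4],[19,4],[24,2],[29,3],[29,4],[30,2],[33,0],[33,2],[36,2],[38,1],[46,3],[46,4],[47,2],[49,0],[49,2],[54,0],[54,2],[57,0],[57,2],[60,2],[63,0],[63,2],[65,1]]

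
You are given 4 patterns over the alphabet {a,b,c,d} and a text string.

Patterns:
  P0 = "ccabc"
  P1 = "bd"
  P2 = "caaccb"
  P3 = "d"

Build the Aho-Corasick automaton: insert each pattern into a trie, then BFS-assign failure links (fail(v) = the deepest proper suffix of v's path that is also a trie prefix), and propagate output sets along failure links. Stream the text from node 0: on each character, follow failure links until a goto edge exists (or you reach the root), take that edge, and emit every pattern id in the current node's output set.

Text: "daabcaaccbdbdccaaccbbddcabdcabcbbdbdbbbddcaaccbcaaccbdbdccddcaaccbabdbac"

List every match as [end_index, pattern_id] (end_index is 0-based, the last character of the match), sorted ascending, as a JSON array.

Build automaton:
Trie (insert patterns):
  n0 'ε': b→6 c→1 d→13
  n1 'c': a→8 c→2
  n2 'cc': a→3
  n3 'cca': b→4
  n4 'ccab': c→5
  n5 'ccabc': ·  [P0 ends]
  n6 'b': d→7
  n7 'bd': ·  [P1 ends]
  n8 'ca': a→9
  n9 'caa': c→10
  n10 'caac': c→11
  n11 'caacc': b→12
  n12 'caaccb': ·  [P2 ends]
  n13 'd': ·  [P3 ends]

Failure links (BFS by depth):
  n1('c'): parent n0 fail=0; on 'c' 0 → fail=0;  out ∅∪∅=∅
  n6('b'): parent n0 fail=0; on 'b' 0 → fail=0;  out ∅∪∅=∅
  n13('d'): parent n0 fail=0; on 'd' 0 → fail=0;  out {3}∪∅={3}
  n2('cc'): parent n1 fail=0; on 'c' 0 → fail=1;  out ∅∪∅=∅
  n7('bd'): parent n6 fail=0; on 'd' 0 → fail=13;  out {1}∪{3}={1,3}
  n8('ca'): parent n1 fail=0; on 'a' 0 → fail=0;  out ∅∪∅=∅
  n3('cca'): parent n2 fail=1; on 'a' 1 → fail=8;  out ∅∪∅=∅
  n9('caa'): parent n8 fail=0; on 'a' 0 → fail=0;  out ∅∪∅=∅
  n4('ccab'): parent n3 fail=8; on 'b' 8→0 → fail=6;  out ∅∪∅=∅
  n10('caac'): parent n9 fail=0; on 'c' 0 → fail=1;  out ∅∪∅=∅
  n5('ccabc'): parent n4 fail=6; on 'c' 6→0 → fail=1;  out {0}∪∅={0}
  n11('caacc'): parent n10 fail=1; on 'c' 1 → fail=2;  out ∅∪∅=∅
  n12('caaccb'): parent n11 fail=2; on 'b' 2→1→0 → fail=6;  out {2}∪∅={2}

Scan:
i=0 'd': node 0→13  emit P3@[0:0]
i=1 'a': node 13→0 (via fail)
i=2 'a': node 0→0
i=3 'b': node 0→6
i=4 'c': node 6→1 (via fail)
i=5 'a': node 1→8
i=6 'a': node 8→9
i=7 'c': node 9→10
i=8 'c': node 10→11
i=9 'b': node 11→12  emit P2@[4:9]
i=10 'd': node 12→7 (via fail)  emit P1@[9:10],P3@[10:10]
i=11 'b': node 7→6 (via fail)
i=12 'd': node 6→7  emit P1@[11:12],P3@[12:12]
i=13 'c': node 7→1 (via fail)
i=14 'c': node 1→2
i=15 'a': node 2→3
i=16 'a': node 3→9 (via fail)
i=17 'c': node 9→10
i=18 'c': node 10→11
i=19 'b': node 11→12  emit P2@[14:19]
i=20 'b': node 12→6 (via fail)
i=21 'd': node 6→7  emit P1@[20:21],P3@[21:21]
i=22 'd': node 7→13 (via fail)  emit P3@[22:22]
i=23 'c': node 13→1 (via fail)
i=24 'a': node 1→8
i=25 'b': node 8→6 (via fail)
i=26 'd': node 6→7  emit P1@[25:26],P3@[26:26]
i=27 'c': node 7→1 (via fail)
i=28 'a': node 1→8
i=29 'b': node 8→6 (via fail)
i=30 'c': node 6→1 (via fail)
i=31 'b': node 1→6 (via fail)
i=32 'b': node 6→6 (via fail)
i=33 'd': node 6→7  emit P1@[32:33],P3@[33:33]
i=34 'b': node 7→6 (via fail)
i=35 'd': node 6→7  emit P1@[34:35],P3@[35:35]
i=36 'b': node 7→6 (via fail)
i=37 'b': node 6→6 (via fail)
i=38 'b': node 6→6 (via fail)
i=39 'd': node 6→7  emit P1@[38:39],P3@[39:39]
i=40 'd': node 7→13 (via fail)  emit P3@[40:40]
i=41 'c': node 13→1 (via fail)
i=42 'a': node 1→8
i=43 'a': node 8→9
i=44 'c': node 9→10
i=45 'c': node 10→11
i=46 'b': node 11→12  emit P2@[41:46]
i=47 'c': node 12→1 (via fail)
i=48 'a': node 1→8
i=49 'a': node 8→9
i=50 'c': node 9→10
i=51 'c': node 10→11
i=52 'b': node 11→12  emit P2@[47:52]
i=53 'd': node 12→7 (via fail)  emit P1@[52:53],P3@[53:53]
i=54 'b': node 7→6 (via fail)
i=55 'd': node 6→7  emit P1@[54:55],P3@[55:55]
i=56 'c': node 7→1 (via fail)
i=57 'c': node 1→2
i=58 'd': node 2→13 (via fail)  emit P3@[58:58]
i=59 'd': node 13→13 (via fail)  emit P3@[59:59]
i=60 'c': node 13→1 (via fail)
i=61 'a': node 1→8
i=62 'a': node 8→9
i=63 'c': node 9→10
i=64 'c': node 10→11
i=65 'b': node 11→12  emit P2@[60:65]
i=66 'a': node 12→0 (via fail)
i=67 'b': node 0→6
i=68 'd': node 6→7  emit P1@[67:68],P3@[68:68]
i=69 'b': node 7→6 (via fail)
i=70 'a': node 6→0 (via fail)
i=71 'c': node 0→1

Matches: [[0,3],[9,2],[10,1],[10,3],[12,1],[12,3],[19,2],[21,1],[21,3],[22,3],[26,1],[26,3],[33,1],[33,3],[35,1],[35,3],[39,1],[39,3],[40,3],[46,2],[52,2],[53,1],[53,3],[55,1],[55,3],[58,3],[59,3],[65,2],[68,1],[68,3]]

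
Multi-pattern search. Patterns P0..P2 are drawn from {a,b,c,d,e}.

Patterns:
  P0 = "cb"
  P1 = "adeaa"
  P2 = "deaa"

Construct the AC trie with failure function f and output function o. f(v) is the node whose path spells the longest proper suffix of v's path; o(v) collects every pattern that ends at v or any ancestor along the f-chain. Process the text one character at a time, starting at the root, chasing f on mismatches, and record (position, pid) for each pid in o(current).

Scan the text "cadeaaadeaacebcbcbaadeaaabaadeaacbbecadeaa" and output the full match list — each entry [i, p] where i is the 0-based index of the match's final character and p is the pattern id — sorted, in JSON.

Build:
Trie nodes:
  0='ε' goto a→3 c→1 d→8
  1='c' goto b→2
  2='cb' goto ·  ←P0
  3='a' goto d→4
  4='ad' goto e→5
  5='ade' goto a→6
  6='adea' goto a→7
  7='adeaa' goto ·  ←P1
  8='d' goto e→9
  9='de' goto a→10
  10='dea' goto a→11
  11='deaa' goto ·  ←P2

Failure links (BFS by depth):
  n1('c'): parent n0 fail=0; on 'c' 0 → fail=0;  out ∅∪∅=∅
  n3('a'): parent n0 fail=0; on 'a' 0 → fail=0;  out ∅∪∅=∅
  n8('d'): parent n0 fail=0; on 'd' 0 → fail=0;  out ∅∪∅=∅
  n2('cb'): parent n1 fail=0; on 'b' 0 → fail=0;  out {0}∪∅={0}
  n4('ad'): parent n3 fail=0; on 'd' 0 → fail=8;  out ∅∪∅=∅
  n9('de'): parent n8 fail=0; on 'e' 0 → fail=0;  out ∅∪∅=∅
  n5('ade'): parent n4 fail=8; on 'e' 8 → fail=9;  out ∅∪∅=∅
  n10('dea'): parent n9 fail=0; on 'a' 0 → fail=3;  out ∅∪∅=∅
  n6('adea'): parent n5 fail=9; on 'a' 9 → fail=10;  out ∅∪∅=∅
  n11('deaa'): parent n10 fail=3; on 'a' 3→0 → fail=3;  out {2}∪∅={2}
  n7('adeaa'): parent n6 fail=10; on 'a' 10 → fail=11;  out {1}∪{2}={1,2}

Scan:
i=0 'c': node 0→1
i=1 'a': node 1→3 (via fail)
i=2 'd': node 3→4
i=3 'e': node 4→5
i=4 'a': node 5→6
i=5 'a': node 6→7  ** P1@[1:5],P2@[2:5]
i=6 'a': node 7→3 (via fail)
i=7 'd': node 3→4
i=8 'e': node 4→5
i=9 'a': node 5→6
i=10 'a': node 6→7  ** P1@[6:10],P2@[7:10]
i=11 'c': node 7→1 (via fail)
i=12 'e': node 1→0 (via fail)
i=13 'b': node 0→0
i=14 'c': node 0→1
i=15 'b': node 1→2  ** P0@[14:15]
i=16 'c': node 2→1 (via fail)
i=17 'b': node 1→2  ** P0@[16:17]
i=18 'a': node 2→3 (via fail)
i=19 'a': node 3→3 (via fail)
i=20 'd': node 3→4
i=21 'e': node 4→5
i=22 'a': node 5→6
i=23 'a': node 6→7  ** P1@[19:23],P2@[20:23]
i=24 'a': node 7→3 (via fail)
i=25 'b': node 3→0 (via fail)
i=26 'a': node 0→3
i=27 'a': node 3→3 (via fail)
i=28 'd': node 3→4
i=29 'e': node 4→5
i=30 'a': node 5→6
i=31 'a': node 6→7  ** P1@[27:31],P2@[28:31]
i=32 'c': node 7→1 (via fail)
i=33 'b': node 1→2  ** P0@[32:33]
i=34 'b': node 2→0 (via fail)
i=35 'e': node 0→0
i=36 'c': node 0→1
i=37 'a': node 1→3 (via fail)
i=38 'd': node 3→4
i=39 'e': node 4→5
i=40 'a': node 5→6
i=41 'a': node 6→7  ** P1@[37:41],P2@[38:41]

Matches: [[5,1],[5,2],[10,1],[10,2],[15,0],[17,0],[23,1],[23,2],[31,1],[31,2],[33,0],[41,1],[41,2]]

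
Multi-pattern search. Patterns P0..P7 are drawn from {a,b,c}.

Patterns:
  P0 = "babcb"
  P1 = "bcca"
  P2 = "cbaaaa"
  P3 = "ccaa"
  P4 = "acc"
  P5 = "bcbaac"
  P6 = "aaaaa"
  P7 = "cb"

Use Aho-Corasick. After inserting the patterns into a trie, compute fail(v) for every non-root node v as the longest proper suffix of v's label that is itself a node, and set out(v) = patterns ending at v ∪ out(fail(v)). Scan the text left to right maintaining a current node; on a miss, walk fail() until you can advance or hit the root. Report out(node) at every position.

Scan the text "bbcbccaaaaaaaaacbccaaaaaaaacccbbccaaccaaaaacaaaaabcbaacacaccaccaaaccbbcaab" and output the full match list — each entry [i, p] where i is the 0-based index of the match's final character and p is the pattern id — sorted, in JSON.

Build automaton:
Trie (insert patterns):
  0='ε' goto a→18 b→1 c→9
  1='b' goto a→2 c→6
  2='ba' goto b→3
  3='bab' goto c→4
  4='babc' goto b→5
  5='babcb' goto ·  ←P0
  6='bc' goto b→21 c→7
  7='bcc' goto a→8
  8='bcca' goto ·  ←P1
  9='c' goto b→10 c→15
  10='cb' goto a→11  ←P7
  11='cba' goto a→12
  12='cbaa' goto a→13
  13='cbaaa' goto a→14
  14='cbaaaa' goto ·  ←P2
  15='cc' goto a→16
  16='cca' goto a→17
  17='ccaa' goto ·  ←P3
  18='a' goto a→25 c→19
  19='ac' goto c→20
  20='acc' goto ·  ←P4
  21='bcb' goto a→22
  22='bcba' goto a→23
  23='bcbaa' goto c→24
  24='bcbaac' goto ·  ←P5
  25='aa' goto a→26
  26='aaa' goto a→27
  27='aaaa' goto a→28
  28='aaaaa' goto ·  ←P6

BFS fail/out derivation:
  fail(1) 'b': from fail(0)=0 chase 'b': 0 ⇒ 0;  out=∅∪out(0)=∅
  fail(9) 'c': from fail(0)=0 chase 'c': 0 ⇒ 0;  out=∅∪out(0)=∅
  fail(18) 'a': from fail(0)=0 chase 'a': 0 ⇒ 0;  out=∅∪out(0)=∅
  fail(2) 'ba': from fail(1)=0 chase 'a': 0 ⇒ 18;  out=∅∪out(18)=∅
  fail(6) 'bc': from fail(1)=0 chase 'c': 0 ⇒ 9;  out=∅∪out(9)=∅
  fail(10) 'cb': from fail(9)=0 chase 'b': 0 ⇒ 1;  out={7}∪out(1)={7}
  fail(15) 'cc': from fail(9)=0 chase 'c': 0 ⇒ 9;  out=∅∪out(9)=∅
  fail(19) 'ac': from fail(18)=0 chase 'c': 0 ⇒ 9;  out=∅∪out(9)=∅
  fail(25) 'aa': from fail(18)=0 chase 'a': 0 ⇒ 18;  out=∅∪out(18)=∅
  fail(3) 'bab': from fail(2)=18 chase 'b': 18→0 ⇒ 1;  out=∅∪out(1)=∅
  fail(7) 'bcc': from fail(6)=9 chase 'c': 9 ⇒ 15;  out=∅∪out(15)=∅
  fail(11) 'cba': from fail(10)=1 chase 'a': 1 ⇒ 2;  out=∅∪out(2)=∅
  fail(16) 'cca': from fail(15)=9 chase 'a': 9→0 ⇒ 18;  out=∅∪out(18)=∅
  fail(20) 'acc': from fail(19)=9 chase 'c': 9 ⇒ 15;  out={4}∪out(15)={4}
  fail(21) 'bcb': from fail(6)=9 chase 'b': 9 ⇒ 10;  out=∅∪out(10)={7}
  fail(26) 'aaa': from fail(25)=18 chase 'a': 18 ⇒ 25;  out=∅∪out(25)=∅
  fail(4) 'babc': from fail(3)=1 chase 'c': 1 ⇒ 6;  out=∅∪out(6)=∅
  fail(8) 'bcca': from fail(7)=15 chase 'a': 15 ⇒ 16;  out={1}∪out(16)={1}
  fail(12) 'cbaa': from fail(11)=2 chase 'a': 2→18 ⇒ 25;  out=∅∪out(25)=∅
  fail(17) 'ccaa': from fail(16)=18 chase 'a': 18 ⇒ 25;  out={3}∪out(25)={3}
  fail(22) 'bcba': from fail(21)=10 chase 'a': 10 ⇒ 11;  out=∅∪out(11)=∅
  fail(27) 'aaaa': from fail(26)=25 chase 'a': 25 ⇒ 26;  out=∅∪out(26)=∅
  fail(5) 'babcb': from fail(4)=6 chase 'b': 6 ⇒ 21;  out={0}∪out(21)={0,7}
  fail(13) 'cbaaa': from fail(12)=25 chase 'a': 25 ⇒ 26;  out=∅∪out(26)=∅
  fail(23) 'bcbaa': from fail(22)=11 chase 'a': 11 ⇒ 12;  out=∅∪out(12)=∅
  fail(28) 'aaaaa': from fail(27)=26 chase 'a': 26 ⇒ 27;  out={6}∪out(27)={6}
  fail(14) 'cbaaaa': from fail(13)=26 chase 'a': 26 ⇒ 27;  out={2}∪out(27)={2}
  fail(24) 'bcbaac': from fail(23)=12 chase 'c': 12→25→18 ⇒ 19;  out={5}∪out(19)={5}

Run:
i=0 'b': node 0→1
i=1 'b': node 1→1 (via fail)
i=2 'c': node 1→6
i=3 'b': node 6→21  → match P7@[2:3]
i=4 'c': node 21→6 (via fail)
i=5 'c': node 6→7
i=6 'a': node 7→8  → match P1@[3:6]
i=7 'a': node 8→17 (via fail)  → match P3@[4:7]
i=8 'a': node 17→26 (via fail)
i=9 'a': node 26→27
i=10 'a': node 27→28  → match P6@[6:10]
i=11 'a': node 28→28 (via fail)  → match P6@[7:11]
i=12 'a': node 28→28 (via fail)  → match P6@[8:12]
i=13 'a': node 28→28 (via fail)  → match P6@[9:13]
i=14 'a': node 28→28 (via fail)  → match P6@[10:14]
i=15 'c': node 28→19 (via fail)
i=16 'b': node 19→10 (via fail)  → match P7@[15:16]
i=17 'c': node 10→6 (via fail)
i=18 'c': node 6→7
i=19 'a': node 7→8  → match P1@[16:19]
i=20 'a': node 8→17 (via fail)  → match P3@[17:20]
i=21 'a': node 17→26 (via fail)
i=22 'a': node 26→27
i=23 'a': node 27→28  → match P6@[19:23]
i=24 'a': node 28→28 (via fail)  → match P6@[20:24]
i=25 'a': node 28→28 (via fail)  → match P6@[21:25]
i=26 'a': node 28→28 (via fail)  → match P6@[22:26]
i=27 'c': node 28→19 (via fail)
i=28 'c': node 19→20  → match P4@[26:28]
i=29 'c': node 20→15 (via fail)
i=30 'b': node 15→10 (via fail)  → match P7@[29:30]
i=31 'b': node 10→1 (via fail)
i=32 'c': node 1→6
i=33 'c': node 6→7
i=34 'a': node 7→8  → match P1@[31:34]
i=35 'a': node 8→17 (via fail)  → match P3@[32:35]
i=36 'c': node 17→19 (via fail)
i=37 'c': node 19→20  → match P4@[35:37]
i=38 'a': node 20→16 (via fail)
i=39 'a': node 16→17  → match P3@[36:39]
i=40 'a': node 17→26 (via fail)
i=41 'a': node 26→27
i=42 'a': node 27→28  → match P6@[38:42]
i=43 'c': node 28→19 (via fail)
i=44 'a': node 19→18 (via fail)
i=45 'a': node 18→25
i=46 'a': node 25→26
i=47 'a': node 26→27
i=48 'a': node 27→28  → match P6@[44:48]
i=49 'b': node 28→1 (via fail)
i=50 'c': node 1→6
i=51 'b': node 6→21  → match P7@[50:51]
i=52 'a': node 21→22
i=53 'a': node 22→23
i=54 'c': node 23→24  → match P5@[49:54]
i=55 'a': node 24→18 (via fail)
i=56 'c': node 18→19
i=57 'a': node 19→18 (via fail)
i=58 'c': node 18→19
i=59 'c': node 19→20  → match P4@[57:59]
i=60 'a': node 20→16 (via fail)
i=61 'c': node 16→19 (via fail)
i=62 'c': node 19→20  → match P4@[60:62]
i=63 'a': node 20→16 (via fail)
i=64 'a': node 16→17  → match P3@[61:64]
i=65 'a': node 17→26 (via fail)
i=66 'c': node 26→19 (via fail)
i=67 'c': node 19→20  → match P4@[65:67]
i=68 'b': node 20→10 (via fail)  → match P7@[67:68]
i=69 'b': node 10→1 (via fail)
i=70 'c': node 1→6
i=71 'a': node 6→18 (via fail)
i=72 'a': node 18→25
i=73 'b': node 25→1 (via fail)

Matches: [[3,7],[6,1],[7,3],[10,6],[11,6],[12,6],[13,6],[14,6],[16,7],[19,1],[20,3],[23,6],[24,6],[25,6],[26,6],[28,4],[30,7],[34,1],[35,3],[37,4],[39,3],[42,6],[48,6],[51,7],[54,5],[59,4],[62,4],[64,3],[67,4],[68,7]]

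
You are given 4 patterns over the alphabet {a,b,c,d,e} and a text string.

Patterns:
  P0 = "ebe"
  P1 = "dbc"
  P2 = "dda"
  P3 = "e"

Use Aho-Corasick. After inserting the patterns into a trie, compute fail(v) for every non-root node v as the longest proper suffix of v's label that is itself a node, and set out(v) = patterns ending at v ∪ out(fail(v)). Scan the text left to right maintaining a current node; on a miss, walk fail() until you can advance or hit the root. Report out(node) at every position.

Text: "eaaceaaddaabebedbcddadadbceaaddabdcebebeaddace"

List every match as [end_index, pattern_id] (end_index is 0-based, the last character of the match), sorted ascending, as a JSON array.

Build:
Trie (insert patterns):
  0='ε' goto d→4 e→1
  1='e' goto b→2  [P3 ends]
  2='eb' goto e→3
  3='ebe' goto ·  [P0 ends]
  4='d' goto b→5 d→7
  5='db' goto c→6
  6='dbc' goto ·  [P1 ends]
  7='dd' goto a→8
  8='dda' goto ·  [P2 ends]

Failure links (BFS by depth):
  n1('e'): parent n0 fail=0; on 'e' 0 → fail=0;  out {3}∪∅={3}
  n4('d'): parent n0 fail=0; on 'd' 0 → fail=0;  out ∅∪∅=∅
  n2('eb'): parent n1 fail=0; on 'b' 0 → fail=0;  out ∅∪∅=∅
  n5('db'): parent n4 fail=0; on 'b' 0 → fail=0;  out ∅∪∅=∅
  n7('dd'): parent n4 fail=0; on 'd' 0 → fail=4;  out ∅∪∅=∅
  n3('ebe'): parent n2 fail=0; on 'e' 0 → fail=1;  out {0}∪{3}={0,3}
  n6('dbc'): parent n5 fail=0; on 'c' 0 → fail=0;  out {1}∪∅={1}
  n8('dda'): parent n7 fail=4; on 'a' 4→0 → fail=0;  out {2}∪∅={2}

Text stream:
pos 0 'e': at 1  ** P3@[0:0]
pos 1 'a': at 0 ·f
pos 2 'a': at 0
pos 3 'c': at 0
pos 4 'e': at 1  ** P3@[4:4]
pos 5 'a': at 0 ·f
pos 6 'a': at 0
pos 7 'd': at 4
pos 8 'd': at 7
pos 9 'a': at 8  ** P2@[7:9]
pos 10 'a': at 0 ·f
pos 11 'b': at 0
pos 12 'e': at 1  ** P3@[12:12]
pos 13 'b': at 2
pos 14 'e': at 3  ** P0@[12:14],P3@[14:14]
pos 15 'd': at 4 ·f
pos 16 'b': at 5
pos 17 'c': at 6  ** P1@[15:17]
pos 18 'd': at 4 ·f
pos 19 'd': at 7
pos 20 'a': at 8  ** P2@[18:20]
pos 21 'd': at 4 ·f
pos 22 'a': at 0 ·f
pos 23 'd': at 4
pos 24 'b': at 5
pos 25 'c': at 6  ** P1@[23:25]
pos 26 'e': at 1 ·f  ** P3@[26:26]
pos 27 'a': at 0 ·f
pos 28 'a': at 0
pos 29 'd': at 4
pos 30 'd': at 7
pos 31 'a': at 8  ** P2@[29:31]
pos 32 'b': at 0 ·f
pos 33 'd': at 4
pos 34 'c': at 0 ·f
pos 35 'e': at 1  ** P3@[35:35]
pos 36 'b': at 2
pos 37 'e': at 3  ** P0@[35:37],P3@[37:37]
pos 38 'b': at 2 ·f
pos 39 'e': at 3  ** P0@[37:39],P3@[39:39]
pos 40 'a': at 0 ·f
pos 41 'd': at 4
pos 42 'd': at 7
pos 43 'a': at 8  ** P2@[41:43]
pos 44 'c': at 0 ·f
pos 45 'e': at 1  ** P3@[45:45]

All matches (sorted): [[0,3],[4,3],[9,2],[12,3],[14,0],[14,3],[17,1],[20,2],[25,1],[26,3],[31,2],[35,3],[37,0],[37,3],[39,0],[39,3],[43,2],[45,3]]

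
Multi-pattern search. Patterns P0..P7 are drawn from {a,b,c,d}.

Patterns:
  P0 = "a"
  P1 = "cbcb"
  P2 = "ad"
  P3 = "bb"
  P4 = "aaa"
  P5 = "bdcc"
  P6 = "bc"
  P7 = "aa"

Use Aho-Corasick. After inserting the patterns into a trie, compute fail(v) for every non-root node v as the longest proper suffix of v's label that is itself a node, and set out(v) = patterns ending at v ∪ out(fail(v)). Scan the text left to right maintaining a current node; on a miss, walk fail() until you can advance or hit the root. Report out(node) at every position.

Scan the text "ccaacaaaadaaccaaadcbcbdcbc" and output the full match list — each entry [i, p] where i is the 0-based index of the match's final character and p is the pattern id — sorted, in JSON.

Build:
Trie nodes:
  0='ε' goto a→1 b→7 c→2
  1='a' goto a→9 d→6  [P0 ends]
  2='c' goto b→3
  3='cb' goto c→4
  4='cbc' goto b→5
  5='cbcb' goto ·  [P1 ends]
  6='ad' goto ·  [P2 ends]
  7='b' goto b→8 c→14 d→11
  8='bb' goto ·  [P3 ends]
  9='aa' goto a→10  [P7 ends]
  10='aaa' goto ·  [P4 ends]
  11='bd' goto c→12
  12='bdc' goto c→13
  13='bdcc' goto ·  [P5 ends]
  14='bc' goto ·  [P6 ends]

BFS fail/out derivation:
  fail(1) 'a': from fail(0)=0 chase 'a': 0 ⇒ 0;  out={0}∪out(0)={0}
  fail(2) 'c': from fail(0)=0 chase 'c': 0 ⇒ 0;  out=∅∪out(0)=∅
  fail(7) 'b': from fail(0)=0 chase 'b': 0 ⇒ 0;  out=∅∪out(0)=∅
  fail(3) 'cb': from fail(2)=0 chase 'b': 0 ⇒ 7;  out=∅∪out(7)=∅
  fail(6) 'ad': from fail(1)=0 chase 'd': 0 ⇒ 0;  out={2}∪out(0)={2}
  fail(8) 'bb': from fail(7)=0 chase 'b': 0 ⇒ 7;  out={3}∪out(7)={3}
  fail(9) 'aa': from fail(1)=0 chase 'a': 0 ⇒ 1;  out={7}∪out(1)={0,7}
  fail(11) 'bd': from fail(7)=0 chase 'd': 0 ⇒ 0;  out=∅∪out(0)=∅
  fail(14) 'bc': from fail(7)=0 chase 'c': 0 ⇒ 2;  out={6}∪out(2)={6}
  fail(4) 'cbc': from fail(3)=7 chase 'c': 7 ⇒ 14;  out=∅∪out(14)={6}
  fail(10) 'aaa': from fail(9)=1 chase 'a': 1 ⇒ 9;  out={4}∪out(9)={0,4,7}
  fail(12) 'bdc': from fail(11)=0 chase 'c': 0 ⇒ 2;  out=∅∪out(2)=∅
  fail(5) 'cbcb': from fail(4)=14 chase 'b': 14→2 ⇒ 3;  out={1}∪out(3)={1}
  fail(13) 'bdcc': from fail(12)=2 chase 'c': 2→0 ⇒ 2;  out={5}∪out(2)={5}

Scan:
pos 0 'c': at 2
pos 1 'c': at 2 ·f
pos 2 'a': at 1 ·f  ** P0@[2:2]
pos 3 'a': at 9  ** P0@[3:3],P7@[2:3]
pos 4 'c': at 2 ·f
pos 5 'a': at 1 ·f  ** P0@[5:5]
pos 6 'a': at 9  ** P0@[6:6],P7@[5:6]
pos 7 'a': at 10  ** P0@[7:7],P4@[5:7],P7@[6:7]
pos 8 'a': at 10 ·f  ** P0@[8:8],P4@[6:8],P7@[7:8]
pos 9 'd': at 6 ·f  ** P2@[8:9]
pos 10 'a': at 1 ·f  ** P0@[10:10]
pos 11 'a': at 9  ** P0@[11:11],P7@[10:11]
pos 12 'c': at 2 ·f
pos 13 'c': at 2 ·f
pos 14 'a': at 1 ·f  ** P0@[14:14]
pos 15 'a': at 9  ** P0@[15:15],P7@[14:15]
pos 16 'a': at 10  ** P0@[16:16],P4@[14:16],P7@[15:16]
pos 17 'd': at 6 ·f  ** P2@[16:17]
pos 18 'c': at 2 ·f
pos 19 'b': at 3
pos 20 'c': at 4  ** P6@[19:20]
pos 21 'b': at 5  ** P1@[18:21]
pos 22 'd': at 11 ·f
pos 23 'c': at 12
pos 24 'b': at 3 ·f
pos 25 'c': at 4  ** P6@[24:25]

All matches (sorted): [[2,0],[3,0],[3,7],[5,0],[6,0],[6,7],[7,0],[7,4],[7,7],[8,0],[8,4],[8,7],[9,2],[10,0],[11,0],[11,7],[14,0],[15,0],[15,7],[16,0],[16,4],[16,7],[17,2],[20,6],[21,1],[25,6]]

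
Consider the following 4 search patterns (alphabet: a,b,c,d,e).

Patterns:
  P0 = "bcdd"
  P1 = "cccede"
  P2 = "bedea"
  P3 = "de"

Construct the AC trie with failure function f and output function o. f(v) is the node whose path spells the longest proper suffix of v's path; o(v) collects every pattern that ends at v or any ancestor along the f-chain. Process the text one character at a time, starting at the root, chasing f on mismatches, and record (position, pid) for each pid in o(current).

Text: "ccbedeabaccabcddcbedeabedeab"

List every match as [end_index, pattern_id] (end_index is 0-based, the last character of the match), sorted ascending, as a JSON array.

Build automaton:
Trie nodes:
  0='ε' goto b→1 c→5 d→15
  1='b' goto c→2 e→11
  2='bc' goto d→3
  3='bcd' goto d→4
  4='bcdd' goto ·  [P0 ends]
  5='c' goto c→6
  6='cc' goto c→7
  7='ccc' goto e→8
  8='ccce' goto d→9
  9='ccced' goto e→10
  10='cccede' goto ·  [P1 ends]
  11='be' goto d→12
  12='bed' goto e→13
  13='bede' goto a→14
  14='bedea' goto ·  [P2 ends]
  15='d' goto e→16
  16='de' goto ·  [P3 ends]

Failure links (BFS by depth):
  n1('b'): parent n0 fail=0; on 'b' 0 → fail=0;  out ∅∪∅=∅
  n5('c'): parent n0 fail=0; on 'c' 0 → fail=0;  out ∅∪∅=∅
  n15('d'): parent n0 fail=0; on 'd' 0 → fail=0;  out ∅∪∅=∅
  n2('bc'): parent n1 fail=0; on 'c' 0 → fail=5;  out ∅∪∅=∅
  n6('cc'): parent n5 fail=0; on 'c' 0 → fail=5;  out ∅∪∅=∅
  n11('be'): parent n1 fail=0; on 'e' 0 → fail=0;  out ∅∪∅=∅
  n16('de'): parent n15 fail=0; on 'e' 0 → fail=0;  out {3}∪∅={3}
  n3('bcd'): parent n2 fail=5; on 'd' 5→0 → fail=15;  out ∅∪∅=∅
  n7('ccc'): parent n6 fail=5; on 'c' 5 → fail=6;  out ∅∪∅=∅
  n12('bed'): parent n11 fail=0; on 'd' 0 → fail=15;  out ∅∪∅=∅
  n4('bcdd'): parent n3 fail=15; on 'd' 15→0 → fail=15;  out {0}∪∅={0}
  n8('ccce'): parent n7 fail=6; on 'e' 6→5→0 → fail=0;  out ∅∪∅=∅
  n13('bede'): parent n12 fail=15; on 'e' 15 → fail=16;  out ∅∪{3}={3}
  n9('ccced'): parent n8 fail=0; on 'd' 0 → fail=15;  out ∅∪∅=∅
  n14('bedea'): parent n13 fail=16; on 'a' 16→0 → fail=0;  out {2}∪∅={2}
  n10('cccede'): parent n9 fail=15; on 'e' 15 → fail=16;  out {1}∪{3}={1,3}

Text stream:
i=0 'c': node 0→5
i=1 'c': node 5→6
i=2 'b': node 6→1 (via fail)
i=3 'e': node 1→11
i=4 'd': node 11→12
i=5 'e': node 12→13  emit P3@[4:5]
i=6 'a': node 13→14  emit P2@[2:6]
i=7 'b': node 14→1 (via fail)
i=8 'a': node 1→0 (via fail)
i=9 'c': node 0→5
i=10 'c': node 5→6
i=11 'a': node 6→0 (via fail)
i=12 'b': node 0→1
i=13 'c': node 1→2
i=14 'd': node 2→3
i=15 'd': node 3→4  emit P0@[12:15]
i=16 'c': node 4→5 (via fail)
i=17 'b': node 5→1 (via fail)
i=18 'e': node 1→11
i=19 'd': node 11→12
i=20 'e': node 12→13  emit P3@[19:20]
i=21 'a': node 13→14  emit P2@[17:21]
i=22 'b': node 14→1 (via fail)
i=23 'e': node 1→11
i=24 'd': node 11→12
i=25 'e': node 12→13  emit P3@[24:25]
i=26 'a': node 13→14  emit P2@[22:26]
i=27 'b': node 14→1 (via fail)

All matches (sorted): [[5,3],[6,2],[15,0],[20,3],[21,2],[25,3],[26,2]]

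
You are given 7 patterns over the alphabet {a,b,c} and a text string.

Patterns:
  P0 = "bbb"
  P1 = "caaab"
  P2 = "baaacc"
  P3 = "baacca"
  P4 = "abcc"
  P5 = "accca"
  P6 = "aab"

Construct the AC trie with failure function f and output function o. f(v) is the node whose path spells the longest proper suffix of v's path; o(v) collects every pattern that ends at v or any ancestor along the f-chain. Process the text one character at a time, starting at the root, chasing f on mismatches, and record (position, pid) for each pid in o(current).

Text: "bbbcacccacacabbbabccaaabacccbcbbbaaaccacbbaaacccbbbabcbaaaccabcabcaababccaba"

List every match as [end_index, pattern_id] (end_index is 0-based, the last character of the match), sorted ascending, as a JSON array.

Build automaton:
Trie nodes:
  0='ε' goto a→17 b→1 c→4
  1='b' goto a→9 b→2
  2='bb' goto b→3
  3='bbb' goto ·  [P0 ends]
  4='c' goto a→5
  5='ca' goto a→6
  6='caa' goto a→7
  7='caaa' goto b→8
  8='caaab' goto ·  [P1 ends]
  9='ba' goto a→10
  10='baa' goto a→11 c→14
  11='baaa' goto c→12
  12='baaac' goto c→13
  13='baaacc' goto ·  [P2 ends]
  14='baac' goto c→15
  15='baacc' goto a→16
  16='baacca' goto ·  [P3 ends]
  17='a' goto a→25 b→18 c→21
  18='ab' goto c→19
  19='abc' goto c→20
  20='abcc' goto ·  [P4 ends]
  21='ac' goto c→22
  22='acc' goto c→23
  23='accc' goto a→24
  24='accca' goto ·  [P5 ends]
  25='aa' goto b→26
  26='aab' goto ·  [P6 ends]

BFS fail/out derivation:
  fail(1) 'b': from fail(0)=0 chase 'b': 0 ⇒ 0;  out=∅∪out(0)=∅
  fail(4) 'c': from fail(0)=0 chase 'c': 0 ⇒ 0;  out=∅∪out(0)=∅
  fail(17) 'a': from fail(0)=0 chase 'a': 0 ⇒ 0;  out=∅∪out(0)=∅
  fail(2) 'bb': from fail(1)=0 chase 'b': 0 ⇒ 1;  out=∅∪out(1)=∅
  fail(5) 'ca': from fail(4)=0 chase 'a': 0 ⇒ 17;  out=∅∪out(17)=∅
  fail(9) 'ba': from fail(1)=0 chase 'a': 0 ⇒ 17;  out=∅∪out(17)=∅
  fail(18) 'ab': from fail(17)=0 chase 'b': 0 ⇒ 1;  out=∅∪out(1)=∅
  fail(21) 'ac': from fail(17)=0 chase 'c': 0 ⇒ 4;  out=∅∪out(4)=∅
  fail(25) 'aa': from fail(17)=0 chase 'a': 0 ⇒ 17;  out=∅∪out(17)=∅
  fail(3) 'bbb': from fail(2)=1 chase 'b': 1 ⇒ 2;  out={0}∪out(2)={0}
  fail(6) 'caa': from fail(5)=17 chase 'a': 17 ⇒ 25;  out=∅∪out(25)=∅
  fail(10) 'baa': from fail(9)=17 chase 'a': 17 ⇒ 25;  out=∅∪out(25)=∅
  fail(19) 'abc': from fail(18)=1 chase 'c': 1→0 ⇒ 4;  out=∅∪out(4)=∅
  fail(22) 'acc': from fail(21)=4 chase 'c': 4→0 ⇒ 4;  out=∅∪out(4)=∅
  fail(26) 'aab': from fail(25)=17 chase 'b': 17 ⇒ 18;  out={6}∪out(18)={6}
  fail(7) 'caaa': from fail(6)=25 chase 'a': 25→17 ⇒ 25;  out=∅∪out(25)=∅
  fail(11) 'baaa': from fail(10)=25 chase 'a': 25→17 ⇒ 25;  out=∅∪out(25)=∅
  fail(14) 'baac': from fail(10)=25 chase 'c': 25→17 ⇒ 21;  out=∅∪out(21)=∅
  fail(20) 'abcc': from fail(19)=4 chase 'c': 4→0 ⇒ 4;  out={4}∪out(4)={4}
  fail(23) 'accc': from fail(22)=4 chase 'c': 4→0 ⇒ 4;  out=∅∪out(4)=∅
  fail(8) 'caaab': from fail(7)=25 chase 'b': 25 ⇒ 26;  out={1}∪out(26)={1,6}
  fail(12) 'baaac': from fail(11)=25 chase 'c': 25→17 ⇒ 21;  out=∅∪out(21)=∅
  fail(15) 'baacc': from fail(14)=21 chase 'c': 21 ⇒ 22;  out=∅∪out(22)=∅
  fail(24) 'accca': from fail(23)=4 chase 'a': 4 ⇒ 5;  out={5}∪out(5)={5}
  fail(13) 'baaacc': from fail(12)=21 chase 'c': 21 ⇒ 22;  out={2}∪out(22)={2}
  fail(16) 'baacca': from fail(15)=22 chase 'a': 22→4 ⇒ 5;  out={3}∪out(5)={3}

Scan:
pos 0 'b': at 1
pos 1 'b': at 2
pos 2 'b': at 3  emit P0@[0:2]
pos 3 'c': at 4 ·f
pos 4 'a': at 5
pos 5 'c': at 21 ·f
pos 6 'c': at 22
pos 7 'c': at 23
pos 8 'a': at 24  emit P5@[4:8]
pos 9 'c': at 21 ·f
pos 10 'a': at 5 ·f
pos 11 'c': at 21 ·f
pos 12 'a': at 5 ·f
pos 13 'b': at 18 ·f
pos 14 'b': at 2 ·f
pos 15 'b': at 3  emit P0@[13:15]
pos 16 'a': at 9 ·f
pos 17 'b': at 18 ·f
pos 18 'c': at 19
pos 19 'c': at 20  emit P4@[16:19]
pos 20 'a': at 5 ·f
pos 21 'a': at 6
pos 22 'a': at 7
pos 23 'b': at 8  emit P1@[19:23],P6@[21:23]
pos 24 'a': at 9 ·f
pos 25 'c': at 21 ·f
pos 26 'c': at 22
pos 27 'c': at 23
pos 28 'b': at 1 ·f
pos 29 'c': at 4 ·f
pos 30 'b': at 1 ·f
pos 31 'b': at 2
pos 32 'b': at 3  emit P0@[30:32]
pos 33 'a': at 9 ·f
pos 34 'a': at 10
pos 35 'a': at 11
pos 36 'c': at 12
pos 37 'c': at 13  emit P2@[32:37]
pos 38 'a': at 5 ·f
pos 39 'c': at 21 ·f
pos 40 'b': at 1 ·f
pos 41 'b': at 2
pos 42 'a': at 9 ·f
pos 43 'a': at 10
pos 44 'a': at 11
pos 45 'c': at 12
pos 46 'c': at 13  emit P2@[41:46]
pos 47 'c': at 23 ·f
pos 48 'b': at 1 ·f
pos 49 'b': at 2
pos 50 'b': at 3  emit P0@[48:50]
pos 51 'a': at 9 ·f
pos 52 'b': at 18 ·f
pos 53 'c': at 19
pos 54 'b': at 1 ·f
pos 55 'a': at 9
pos 56 'a': at 10
pos 57 'a': at 11
pos 58 'c': at 12
pos 59 'c': at 13  emit P2@[54:59]
pos 60 'a': at 5 ·f
pos 61 'b': at 18 ·f
pos 62 'c': at 19
pos 63 'a': at 5 ·f
pos 64 'b': at 18 ·f
pos 65 'c': at 19
pos 66 'a': at 5 ·f
pos 67 'a': at 6
pos 68 'b': at 26 ·f  emit P6@[66:68]
pos 69 'a': at 9 ·f
pos 70 'b': at 18 ·f
pos 71 'c': at 19
pos 72 'c': at 20  emit P4@[69:72]
pos 73 'a': at 5 ·f
pos 74 'b': at 18 ·f
pos 75 'a': at 9 ·f

Matches: [[2,0],[8,5],[15,0],[19,4],[23,1],[23,6],[32,0],[37,2],[46,2],[50,0],[59,2],[68,6],[72,4]]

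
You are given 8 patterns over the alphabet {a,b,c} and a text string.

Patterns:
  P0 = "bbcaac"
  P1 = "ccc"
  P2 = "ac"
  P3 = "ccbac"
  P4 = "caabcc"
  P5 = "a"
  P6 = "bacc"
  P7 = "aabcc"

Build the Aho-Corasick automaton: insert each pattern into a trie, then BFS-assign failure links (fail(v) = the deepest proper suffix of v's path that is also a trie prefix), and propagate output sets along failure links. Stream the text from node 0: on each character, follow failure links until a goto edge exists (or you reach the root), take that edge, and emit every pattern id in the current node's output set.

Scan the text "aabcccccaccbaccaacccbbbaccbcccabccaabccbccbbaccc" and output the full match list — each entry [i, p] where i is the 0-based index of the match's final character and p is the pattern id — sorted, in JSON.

Build:
Trie (insert patterns):
  n0 'ε': a→10 b→1 c→7
  n1 'b': a→20 b→2
  n2 'bb': c→3
  n3 'bbc': a→4
  n4 'bbca': a→5
  n5 'bbcaa': c→6
  n6 'bbcaac': ·  [P0 ends]
  n7 'c': a→15 c→8
  n8 'cc': b→12 c→9
  n9 'ccc': ·  [P1 ends]
  n10 'a': a→23 c→11  [P5 ends]
  n11 'ac': ·  [P2 ends]
  n12 'ccb': a→13
  n13 'ccba': c→14
  n14 'ccbac': ·  [P3 ends]
  n15 'ca': a→16
  n16 'caa': b→17
  n17 'caab': c→18
  n18 'caabc': c→19
  n19 'caabcc': ·  [P4 ends]
  n20 'ba': c→21
  n21 'bac': c→22
  n22 'bacc': ·  [P6 ends]
  n23 'aa': b→24
  n24 'aab': c→25
  n25 'aabc': c→26
  n26 'aabcc': ·  [P7 ends]

Failure links (BFS by depth):
  fail(1) 'b': from fail(0)=0 chase 'b': 0 ⇒ 0;  out=∅∪out(0)=∅
  fail(7) 'c': from fail(0)=0 chase 'c': 0 ⇒ 0;  out=∅∪out(0)=∅
  fail(10) 'a': from fail(0)=0 chase 'a': 0 ⇒ 0;  out={5}∪out(0)={5}
  fail(2) 'bb': from fail(1)=0 chase 'b': 0 ⇒ 1;  out=∅∪out(1)=∅
  fail(8) 'cc': from fail(7)=0 chase 'c': 0 ⇒ 7;  out=∅∪out(7)=∅
  fail(11) 'ac': from fail(10)=0 chase 'c': 0 ⇒ 7;  out={2}∪out(7)={2}
  fail(15) 'ca': from fail(7)=0 chase 'a': 0 ⇒ 10;  out=∅∪out(10)={5}
  fail(20) 'ba': from fail(1)=0 chase 'a': 0 ⇒ 10;  out=∅∪out(10)={5}
  fail(23) 'aa': from fail(10)=0 chase 'a': 0 ⇒ 10;  out=∅∪out(10)={5}
  fail(3) 'bbc': from fail(2)=1 chase 'c': 1→0 ⇒ 7;  out=∅∪out(7)=∅
  fail(9) 'ccc': from fail(8)=7 chase 'c': 7 ⇒ 8;  out={1}∪out(8)={1}
  fail(12) 'ccb': from fail(8)=7 chase 'b': 7→0 ⇒ 1;  out=∅∪out(1)=∅
  fail(16) 'caa': from fail(15)=10 chase 'a': 10 ⇒ 23;  out=∅∪out(23)={5}
  fail(21) 'bac': from fail(20)=10 chase 'c': 10 ⇒ 11;  out=∅∪out(11)={2}
  fail(24) 'aab': from fail(23)=10 chase 'b': 10→0 ⇒ 1;  out=∅∪out(1)=∅
  fail(4) 'bbca': from fail(3)=7 chase 'a': 7 ⇒ 15;  out=∅∪out(15)={5}
  fail(13) 'ccba': from fail(12)=1 chase 'a': 1 ⇒ 20;  out=∅∪out(20)={5}
  fail(17) 'caab': from fail(16)=23 chase 'b': 23 ⇒ 24;  out=∅∪out(24)=∅
  fail(22) 'bacc': from fail(21)=11 chase 'c': 11→7 ⇒ 8;  out={6}∪out(8)={6}
  fail(25) 'aabc': from fail(24)=1 chase 'c': 1→0 ⇒ 7;  out=∅∪out(7)=∅
  fail(5) 'bbcaa': from fail(4)=15 chase 'a': 15 ⇒ 16;  out=∅∪out(16)={5}
  fail(14) 'ccbac': from fail(13)=20 chase 'c': 20 ⇒ 21;  out={3}∪out(21)={2,3}
  fail(18) 'caabc': from fail(17)=24 chase 'c': 24 ⇒ 25;  out=∅∪out(25)=∅
  fail(26) 'aabcc': from fail(25)=7 chase 'c': 7 ⇒ 8;  out={7}∪out(8)={7}
  fail(6) 'bbcaac': from fail(5)=16 chase 'c': 16→23→10 ⇒ 11;  out={0}∪out(11)={0,2}
  fail(19) 'caabcc': from fail(18)=25 chase 'c': 25 ⇒ 26;  out={4}∪out(26)={4,7}

Scan:
[0] read 'a'  n0⇒n10  ** P5@[0:0]
[1] read 'a'  n10⇒n23  ** P5@[1:1]
[2] read 'b'  n23⇒n24
[3] read 'c'  n24⇒n25
[4] read 'c'  n25⇒n26  ** P7@[0:4]
[5] read 'c'  n26⇒n9 (via fail)  ** P1@[3:5]
[6] read 'c'  n9⇒n9 (via fail)  ** P1@[4:6]
[7] read 'c'  n9⇒n9 (via fail)  ** P1@[5:7]
[8] read 'a'  n9⇒n15 (via fail)  ** P5@[8:8]
[9] read 'c'  n15⇒n11 (via fail)  ** P2@[8:9]
[10] read 'c'  n11⇒n8 (via fail)
[11] read 'b'  n8⇒n12
[12] read 'a'  n12⇒n13  ** P5@[12:12]
[13] read 'c'  n13⇒n14  ** P2@[12:13],P3@[9:13]
[14] read 'c'  n14⇒n22 (via fail)  ** P6@[11:14]
[15] read 'a'  n22⇒n15 (via fail)  ** P5@[15:15]
[16] read 'a'  n15⇒n16  ** P5@[16:16]
[17] read 'c'  n16⇒n11 (via fail)  ** P2@[16:17]
[18] read 'c'  n11⇒n8 (via fail)
[19] read 'c'  n8⇒n9  ** P1@[17:19]
[20] read 'b'  n9⇒n12 (via fail)
[21] read 'b'  n12⇒n2 (via fail)
[22] read 'b'  n2⇒n2 (via fail)
[23] read 'a'  n2⇒n20 (via fail)  ** P5@[23:23]
[24] read 'c'  n20⇒n21  ** P2@[23:24]
[25] read 'c'  n21⇒n22  ** P6@[22:25]
[26] read 'b'  n22⇒n12 (via fail)
[27] read 'c'  n12⇒n7 (via fail)
[28] read 'c'  n7⇒n8
[29] read 'c'  n8⇒n9  ** P1@[27:29]
[30] read 'a'  n9⇒n15 (via fail)  ** P5@[30:30]
[31] read 'b'  n15⇒n1 (via fail)
[32] read 'c'  n1⇒n7 (via fail)
[33] read 'c'  n7⇒n8
[34] read 'a'  n8⇒n15 (via fail)  ** P5@[34:34]
[35] read 'a'  n15⇒n16  ** P5@[35:35]
[36] read 'b'  n16⇒n17
[37] read 'c'  n17⇒n18
[38] read 'c'  n18⇒n19  ** P4@[33:38],P7@[34:38]
[39] read 'b'  n19⇒n12 (via fail)
[40] read 'c'  n12⇒n7 (via fail)
[41] read 'c'  n7⇒n8
[42] read 'b'  n8⇒n12
[43] read 'b'  n12⇒n2 (via fail)
[44] read 'a'  n2⇒n20 (via fail)  ** P5@[44:44]
[45] read 'c'  n20⇒n21  ** P2@[44:45]
[46] read 'c'  n21⇒n22  ** P6@[43:46]
[47] read 'c'  n22⇒n9 (via fail)  ** P1@[45:47]

Matches: [[0,5],[1,5],[4,7],[5,1],[6,1],[7,1],[8,5],[9,2],[12,5],[13,2],[13,3],[14,6],[15,5],[16,5],[17,2],[19,1],[23,5],[24,2],[25,6],[29,1],[30,5],[34,5],[35,5],[38,4],[38,7],[44,5],[45,2],[46,6],[47,1]]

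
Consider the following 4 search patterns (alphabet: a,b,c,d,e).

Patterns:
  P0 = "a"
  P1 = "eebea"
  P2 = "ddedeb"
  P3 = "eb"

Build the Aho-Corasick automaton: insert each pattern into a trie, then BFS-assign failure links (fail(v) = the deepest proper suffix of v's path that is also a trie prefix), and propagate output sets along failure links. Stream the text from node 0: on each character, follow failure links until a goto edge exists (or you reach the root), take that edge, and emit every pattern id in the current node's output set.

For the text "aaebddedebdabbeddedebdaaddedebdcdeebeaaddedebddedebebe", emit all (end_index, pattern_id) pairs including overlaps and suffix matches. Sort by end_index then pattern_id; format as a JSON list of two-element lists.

Build automaton:
Trie nodes:
  n0 'ε': a→1 d→7 e→2
  n1 'a': ·  ←P0
  n2 'e': b→13 e→3
  n3 'ee': b→4
  n4 'eeb': e→5
  n5 'eebe': a→6
  n6 'eebea': ·  ←P1
  n7 'd': d→8
  n8 'dd': e→9
  n9 'dde': d→10
  n10 'dded': e→11
  n11 'ddede': b→12
  n12 'ddedeb': ·  ←P2
  n13 'eb': ·  ←P3

Failure links (BFS by depth):
  n1('a'): parent n0 fail=0; on 'a' 0 → fail=0;  out {0}∪∅={0}
  n2('e'): parent n0 fail=0; on 'e' 0 → fail=0;  out ∅∪∅=∅
  n7('d'): parent n0 fail=0; on 'd' 0 → fail=0;  out ∅∪∅=∅
  n3('ee'): parent n2 fail=0; on 'e' 0 → fail=2;  out ∅∪∅=∅
  n8('dd'): parent n7 fail=0; on 'd' 0 → fail=7;  out ∅∪∅=∅
  n13('eb'): parent n2 fail=0; on 'b' 0 → fail=0;  out {3}∪∅={3}
  n4('eeb'): parent n3 fail=2; on 'b' 2 → fail=13;  out ∅∪{3}={3}
  n9('dde'): parent n8 fail=7; on 'e' 7→0 → fail=2;  out ∅∪∅=∅
  n5('eebe'): parent n4 fail=13; on 'e' 13→0 → fail=2;  out ∅∪∅=∅
  n10('dded'): parent n9 fail=2; on 'd' 2→0 → fail=7;  out ∅∪∅=∅
  n6('eebea'): parent n5 fail=2; on 'a' 2→0 → fail=1;  out {1}∪{0}={0,1}
  n11('ddede'): parent n10 fail=7; on 'e' 7→0 → fail=2;  out ∅∪∅=∅
  n12('ddedeb'): parent n11 fail=2; on 'b' 2 → fail=13;  out {2}∪{3}={2,3}

Scan:
i=0 'a': node 0→1  ** P0@[0:0]
i=1 'a': node 1→1 ·f  ** P0@[1:1]
i=2 'e': node 1→2 ·f
i=3 'b': node 2→13  ** P3@[2:3]
i=4 'd': node 13→7 ·f
i=5 'd': node 7→8
i=6 'e': node 8→9
i=7 'd': node 9→10
i=8 'e': node 10→11
i=9 'b': node 11→12  ** P2@[4:9],P3@[8:9]
i=10 'd': node 12→7 ·f
i=11 'a': node 7→1 ·f  ** P0@[11:11]
i=12 'b': node 1→0 ·f
i=13 'b': node 0→0
i=14 'e': node 0→2
i=15 'd': node 2→7 ·f
i=16 'd': node 7→8
i=17 'e': node 8→9
i=18 'd': node 9→10
i=19 'e': node 10→11
i=20 'b': node 11→12  ** P2@[15:20],P3@[19:20]
i=21 'd': node 12→7 ·f
i=22 'a': node 7→1 ·f  ** P0@[22:22]
i=23 'a': node 1→1 ·f  ** P0@[23:23]
i=24 'd': node 1→7 ·f
i=25 'd': node 7→8
i=26 'e': node 8→9
i=27 'd': node 9→10
i=28 'e': node 10→11
i=29 'b': node 11→12  ** P2@[24:29],P3@[28:29]
i=30 'd': node 12→7 ·f
i=31 'c': node 7→0 ·f
i=32 'd': node 0→7
i=33 'e': node 7→2 ·f
i=34 'e': node 2→3
i=35 'b': node 3→4  ** P3@[34:35]
i=36 'e': node 4→5
i=37 'a': node 5→6  ** P0@[37:37],P1@[33:37]
i=38 'a': node 6→1 ·f  ** P0@[38:38]
i=39 'd': node 1→7 ·f
i=40 'd': node 7→8
i=41 'e': node 8→9
i=42 'd': node 9→10
i=43 'e': node 10→11
i=44 'b': node 11→12  ** P2@[39:44],P3@[43:44]
i=45 'd': node 12→7 ·f
i=46 'd': node 7→8
i=47 'e': node 8→9
i=48 'd': node 9→10
i=49 'e': node 10→11
i=50 'b': node 11→12  ** P2@[45:50],P3@[49:50]
i=51 'e': node 12→2 ·f
i=52 'b': node 2→13  ** P3@[51:52]
i=53 'e': node 13→2 ·f

All matches (sorted): [[0,0],[1,0],[3,3],[9,2],[9,3],[11,0],[20,2],[20,3],[22,0],[23,0],[29,2],[29,3],[35,3],[37,0],[37,1],[38,0],[44,2],[44,3],[50,2],[50,3],[52,3]]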